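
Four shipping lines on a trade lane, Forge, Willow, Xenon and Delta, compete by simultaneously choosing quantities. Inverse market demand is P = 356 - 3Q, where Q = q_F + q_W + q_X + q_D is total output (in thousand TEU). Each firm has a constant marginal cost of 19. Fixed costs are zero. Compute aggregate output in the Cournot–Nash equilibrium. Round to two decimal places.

Each firm earns π_i = (356 - 3Q)q_i - 19q_i.
First-order condition (treating rivals' output as given): 337 - 6q_i - 3·Σ_{j≠i} q_j = 0.
With identical firms every q_j equals q_i, so Σ_{j≠i} q_j = 3q_i and 337 = 15q_i, giving q_i = 337/15.
Total output Q = 337/15 + 337/15 + 337/15 + 337/15 = 1348/15.

89.87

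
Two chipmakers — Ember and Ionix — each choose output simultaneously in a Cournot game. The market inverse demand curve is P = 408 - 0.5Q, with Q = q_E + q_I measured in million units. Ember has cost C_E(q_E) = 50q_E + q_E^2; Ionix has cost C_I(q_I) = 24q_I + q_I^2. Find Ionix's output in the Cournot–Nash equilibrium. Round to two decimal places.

Ember's profit: π_E = (408 - 0.5Q)q_E - (50q_E + q_E²). Setting ∂π_E/∂q_E = 0: 358 - 3q_E - (1/2)(q_I) = 0.
Ionix's first-order condition: 384 - 3q_I - (1/2)(q_E) = 0.
Rearranging gives the reaction functions q_E = (358 - (1/2)q_I)/3 and q_I = (384 - (1/2)q_E)/3.
Substituting one into the other gives q_E = 504/5 and q_I = 556/5.

111.20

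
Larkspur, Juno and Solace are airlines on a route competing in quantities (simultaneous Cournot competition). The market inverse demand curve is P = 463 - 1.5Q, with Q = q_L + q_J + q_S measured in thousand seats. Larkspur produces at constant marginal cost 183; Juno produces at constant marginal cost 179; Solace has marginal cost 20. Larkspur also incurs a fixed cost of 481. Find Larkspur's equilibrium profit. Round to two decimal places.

Larkspur's profit: π_L = (463 - 1.5Q)q_L - (183q_L). Setting ∂π_L/∂q_L = 0: 280 - 3q_L - (3/2)(q_J + q_S) = 0.
Juno's first-order condition: 284 - 3q_J - (3/2)(q_L + q_S) = 0.
Solace's profit: π_S = (463 - 1.5Q)q_S - (20q_S). Setting ∂π_S/∂q_S = 0: 443 - 3q_S - (3/2)(q_L + q_J) = 0.
Summing all 3 equations gives 1007 − 6Q = 0, hence Q = 1007/6.
Back-substituting: q_L = (280 − 1007/4)/(3/2) = 113/6, q_J = (284 − 1007/4)/(3/2) = 43/2, q_S = (443 − 1007/4)/(3/2) = 255/2.
Price P = 463 - (3/2)·(1007/6) = 845/4.
Larkspur's profit: (845/4 - 183)·(113/6) - 481 = 1225/24.

51.04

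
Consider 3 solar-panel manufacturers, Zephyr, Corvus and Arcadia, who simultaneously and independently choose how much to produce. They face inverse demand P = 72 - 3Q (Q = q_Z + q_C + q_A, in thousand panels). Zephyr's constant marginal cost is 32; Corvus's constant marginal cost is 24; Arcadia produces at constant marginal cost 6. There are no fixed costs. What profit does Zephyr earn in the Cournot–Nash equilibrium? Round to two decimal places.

Zephyr's profit: π_Z = (72 - 3Q)q_Z - (32q_Z). Setting ∂π_Z/∂q_Z = 0: 40 - 6q_Z - 3(q_C + q_A) = 0.
Corvus's profit: π_C = (72 - 3Q)q_C - (24q_C). Setting ∂π_C/∂q_C = 0: 48 - 6q_C - 3(q_Z + q_A) = 0.
Arcadia's first-order condition: 66 - 6q_A - 3(q_Z + q_C) = 0.
Summing all 3 equations gives 154 − 12Q = 0, hence Q = 77/6.
Back-substituting: q_Z = (40 − 77/2)/3 = 1/2, q_C = (48 − 77/2)/3 = 19/6, q_A = (66 − 77/2)/3 = 55/6.
Price P = 72 - 3·(77/6) = 67/2.
Zephyr's profit: (67/2 - 32)·(1/2) = 3/4.

0.75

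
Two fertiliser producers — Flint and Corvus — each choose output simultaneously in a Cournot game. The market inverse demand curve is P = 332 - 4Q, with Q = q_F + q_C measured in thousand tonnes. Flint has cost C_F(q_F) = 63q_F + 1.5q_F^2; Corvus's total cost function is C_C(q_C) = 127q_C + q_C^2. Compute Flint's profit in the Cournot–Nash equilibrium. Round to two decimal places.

Flint's profit: π_F = (332 - 4Q)q_F - (63q_F + (3/2)q_F²). Setting ∂π_F/∂q_F = 0: 269 - 11q_F - 4(q_C) = 0.
Corvus's first-order condition: 205 - 10q_C - 4(q_F) = 0.
Best responses: q_F = (269 - 4q_C)/11, q_C = (205 - 4q_F)/10.
Substituting one into the other gives q_F = 935/47 and q_C = 1179/94.
Price P = 332 - 4·32.4362 = 202.2553.
Flint's profit: 202.2553·(935/47) - 63·(935/47) - (3/2)(935/47)² = 2176.6580.

2176.66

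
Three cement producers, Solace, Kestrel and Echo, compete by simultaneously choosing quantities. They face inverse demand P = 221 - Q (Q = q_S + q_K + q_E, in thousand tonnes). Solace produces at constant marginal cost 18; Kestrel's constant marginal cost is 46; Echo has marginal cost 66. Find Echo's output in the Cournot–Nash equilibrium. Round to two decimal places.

21.75

Solace's profit: π_S = (221 - Q)q_S - (18q_S). Setting ∂π_S/∂q_S = 0: 203 - 2q_S - (q_K + q_E) = 0.
Kestrel's first-order condition: 175 - 2q_K - (q_S + q_E) = 0.
Echo's first-order condition: 155 - 2q_E - (q_S + q_K) = 0.
Adding the 3 first-order conditions: 533 − 4Q = 0, so Q = 533/4.
Back-substituting: q_S = (203 − 533/4) = 279/4, q_K = (175 − 533/4) = 167/4, q_E = (155 − 533/4) = 87/4.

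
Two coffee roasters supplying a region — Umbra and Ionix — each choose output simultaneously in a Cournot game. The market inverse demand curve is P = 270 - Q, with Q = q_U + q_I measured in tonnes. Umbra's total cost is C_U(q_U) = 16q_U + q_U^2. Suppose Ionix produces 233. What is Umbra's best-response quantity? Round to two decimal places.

5.25

With the rival's output fixed at 233, Umbra's profit is π_U = (270 - 233 - q_U)q_U - (16q_U + q_U²) = (37 - q_U)q_U - (16q_U + q_U²).
∂π_U/∂q_U = 21 - 4q_U = 0, so q_U = 21/4.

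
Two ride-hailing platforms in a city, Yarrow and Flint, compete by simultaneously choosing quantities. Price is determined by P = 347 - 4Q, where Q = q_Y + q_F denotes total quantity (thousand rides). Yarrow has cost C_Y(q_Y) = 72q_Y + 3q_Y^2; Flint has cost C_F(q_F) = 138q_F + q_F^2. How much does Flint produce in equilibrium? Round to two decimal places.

Yarrow's profit: π_Y = (347 - 4Q)q_Y - (72q_Y + 3q_Y²). Setting ∂π_Y/∂q_Y = 0: 275 - 14q_Y - 4(q_F) = 0.
Flint's profit: π_F = (347 - 4Q)q_F - (138q_F + q_F²). Setting ∂π_F/∂q_F = 0: 209 - 10q_F - 4(q_Y) = 0.
Best responses: q_Y = (275 - 4q_F)/14, q_F = (209 - 4q_Y)/10.
Solving the pair: q_Y = 957/62, q_F = 913/62.

14.73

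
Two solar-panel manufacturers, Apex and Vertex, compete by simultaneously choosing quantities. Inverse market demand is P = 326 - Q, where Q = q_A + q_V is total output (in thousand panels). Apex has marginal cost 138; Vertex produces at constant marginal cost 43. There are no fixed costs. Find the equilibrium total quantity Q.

157

Apex's profit: π_A = (326 - Q)q_A - (138q_A). Setting ∂π_A/∂q_A = 0: 188 - 2q_A - (q_V) = 0.
Vertex's profit: π_V = (326 - Q)q_V - (43q_V). Setting ∂π_V/∂q_V = 0: 283 - 2q_V - (q_A) = 0.
Rearranging gives the reaction functions q_A = (188 - q_V)/2 and q_V = (283 - q_A)/2.
Substituting one into the other gives q_A = 31 and q_V = 126.
Total output Q = 31 + 126 = 157.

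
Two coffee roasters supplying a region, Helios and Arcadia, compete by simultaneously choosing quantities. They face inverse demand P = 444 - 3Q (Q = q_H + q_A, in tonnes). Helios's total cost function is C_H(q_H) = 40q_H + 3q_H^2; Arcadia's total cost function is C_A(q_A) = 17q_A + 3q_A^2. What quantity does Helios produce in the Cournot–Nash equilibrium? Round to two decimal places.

26.42

Helios's profit: π_H = (444 - 3Q)q_H - (40q_H + 3q_H²). Setting ∂π_H/∂q_H = 0: 404 - 12q_H - 3(q_A) = 0.
Arcadia's first-order condition: 427 - 12q_A - 3(q_H) = 0.
Rearranging gives the reaction functions q_H = (404 - 3q_A)/12 and q_A = (427 - 3q_H)/12.
Solving the pair: q_H = 1189/45, q_A = 1304/45.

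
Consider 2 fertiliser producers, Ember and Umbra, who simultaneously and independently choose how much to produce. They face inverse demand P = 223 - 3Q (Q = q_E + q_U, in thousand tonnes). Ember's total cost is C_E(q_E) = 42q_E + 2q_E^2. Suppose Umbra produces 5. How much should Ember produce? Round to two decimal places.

16.60

With the rival's output fixed at 5, Ember's profit is π_E = (223 - 3·5 - 3q_E)q_E - (42q_E + 2q_E²) = (208 - 3q_E)q_E - (42q_E + 2q_E²).
∂π_E/∂q_E = 166 - 10q_E = 0, so q_E = 83/5.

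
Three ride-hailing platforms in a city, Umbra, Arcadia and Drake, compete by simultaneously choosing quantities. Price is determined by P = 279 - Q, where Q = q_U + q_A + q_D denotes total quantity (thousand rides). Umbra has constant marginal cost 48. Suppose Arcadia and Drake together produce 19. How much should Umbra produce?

With rivals' combined output fixed at 19, Umbra's profit is π_U = (279 - 19 - q_U)q_U - (48q_U) = (260 - q_U)q_U - (48q_U).
∂π_U/∂q_U = 212 - 2q_U = 0, so q_U = 106.

106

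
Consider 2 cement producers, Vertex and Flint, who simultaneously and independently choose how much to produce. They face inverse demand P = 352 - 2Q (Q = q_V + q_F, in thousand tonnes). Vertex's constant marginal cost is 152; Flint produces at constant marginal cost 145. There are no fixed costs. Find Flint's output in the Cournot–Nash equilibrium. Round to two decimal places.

Vertex's profit: π_V = (352 - 2Q)q_V - (152q_V). Setting ∂π_V/∂q_V = 0: 200 - 4q_V - 2(q_F) = 0.
Flint's profit: π_F = (352 - 2Q)q_F - (145q_F). Setting ∂π_F/∂q_F = 0: 207 - 4q_F - 2(q_V) = 0.
Best responses: q_V = (200 - 2q_F)/4, q_F = (207 - 2q_V)/4.
Substituting one into the other gives q_V = 193/6 and q_F = 107/3.

35.67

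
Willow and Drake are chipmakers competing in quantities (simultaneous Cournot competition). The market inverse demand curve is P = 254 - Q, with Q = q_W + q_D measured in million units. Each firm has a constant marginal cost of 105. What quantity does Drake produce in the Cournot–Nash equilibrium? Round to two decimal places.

Each firm earns π_i = (254 - Q)q_i - 105q_i.
First-order condition (treating rivals' output as given): 149 - 2q_i - q_j = 0.
With identical firms every q_j equals q_i, so q_j = q_i and 149 = 3q_i, giving q_i = 149/3.

49.67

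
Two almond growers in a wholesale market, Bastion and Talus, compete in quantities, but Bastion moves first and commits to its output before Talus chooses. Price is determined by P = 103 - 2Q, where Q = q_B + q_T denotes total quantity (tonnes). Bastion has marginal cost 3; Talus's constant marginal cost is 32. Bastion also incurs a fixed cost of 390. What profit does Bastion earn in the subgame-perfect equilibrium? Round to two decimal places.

650.06

Solve by backward induction. Given q_B, the follower Talus maximises π_T = (103 - 2q_B - 2q_T)q_T - 32q_T.
∂π_T/∂q_T = 71 - 2q_B - 4q_T = 0 gives the reaction function q_T = (71 - 2q_B)/4.
Bastion substitutes q_T(q_B) into its own profit: π_B = q_B(103 - 2q_B - (71 - 2q_B)/2) - 3q_B = (135/2 - q_B)q_B - 3q_B.
The leader's first-order condition 129/2 - 2q_B = 0 yields q_B = 129/4.
Then q_T = (71 - 2·(129/4))/4 = 13/8.
Price P = 103 - 2·(271/8) = 141/4.
Bastion's profit: (141/4 - 3)·(129/4) - 390 = 650.0625.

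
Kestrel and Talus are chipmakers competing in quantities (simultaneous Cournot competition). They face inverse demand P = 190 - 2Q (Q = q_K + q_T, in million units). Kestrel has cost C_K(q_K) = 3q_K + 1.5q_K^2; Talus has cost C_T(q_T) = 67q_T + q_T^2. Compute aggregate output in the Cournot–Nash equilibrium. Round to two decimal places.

Kestrel's profit: π_K = (190 - 2Q)q_K - (3q_K + (3/2)q_K²). Setting ∂π_K/∂q_K = 0: 187 - 7q_K - 2(q_T) = 0.
Talus's first-order condition: 123 - 6q_T - 2(q_K) = 0.
Rearranging gives the reaction functions q_K = (187 - 2q_T)/7 and q_T = (123 - 2q_K)/6.
Substituting one into the other gives q_K = 438/19 and q_T = 487/38.
Total output Q = 438/19 + 487/38 = 1363/38.

35.87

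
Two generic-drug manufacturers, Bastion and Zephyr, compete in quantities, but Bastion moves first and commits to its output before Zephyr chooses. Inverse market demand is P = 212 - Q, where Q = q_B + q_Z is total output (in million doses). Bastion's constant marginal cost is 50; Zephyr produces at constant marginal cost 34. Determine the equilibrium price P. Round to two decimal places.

The follower Zephyr best-responds to any q_B: π_Z = (212 - Q)q_Z - 34q_Z.
Setting the follower's marginal profit to zero, 178 - q_B - 2q_Z = 0, i.e. q_Z = (178 - q_B)/2.
Bastion substitutes q_Z(q_B) into its own profit: π_B = q_B(212 - q_B - (178 - q_B)/2) - 50q_B = (123 - (1/2)q_B)q_B - 50q_B.
Maximising: ∂π_B/∂q_B = 73 - q_B = 0, giving q_B = 73.
Then q_Z = (178 - 73)/2 = 105/2.
Total output Q = 251/2, so price P = 212 - 251/2 = 173/2.

86.50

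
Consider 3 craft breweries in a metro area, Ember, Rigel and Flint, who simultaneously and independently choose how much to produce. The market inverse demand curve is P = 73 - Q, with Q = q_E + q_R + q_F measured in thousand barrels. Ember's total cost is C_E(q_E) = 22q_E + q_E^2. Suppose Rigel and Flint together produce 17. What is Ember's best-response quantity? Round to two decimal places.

With rivals' combined output fixed at 17, Ember's profit is π_E = (73 - 17 - q_E)q_E - (22q_E + q_E²) = (56 - q_E)q_E - (22q_E + q_E²).
∂π_E/∂q_E = 34 - 4q_E = 0, so q_E = 17/2.

8.50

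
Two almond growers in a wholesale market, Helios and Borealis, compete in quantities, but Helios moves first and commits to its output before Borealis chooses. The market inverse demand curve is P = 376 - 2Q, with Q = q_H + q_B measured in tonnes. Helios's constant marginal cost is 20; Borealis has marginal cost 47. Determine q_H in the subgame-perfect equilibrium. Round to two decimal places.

Solve by backward induction. Given q_H, the follower Borealis maximises π_B = (376 - 2q_H - 2q_B)q_B - 47q_B.
∂π_B/∂q_B = 329 - 2q_H - 4q_B = 0 gives the reaction function q_B = (329 - 2q_H)/4.
Helios substitutes q_B(q_H) into its own profit: π_H = q_H(376 - 2q_H - (329 - 2q_H)/2) - 20q_H = (423/2 - q_H)q_H - 20q_H.
The leader's first-order condition 383/2 - 2q_H = 0 yields q_H = 383/4.
Then q_B = (329 - 2·(383/4))/4 = 275/8.

95.75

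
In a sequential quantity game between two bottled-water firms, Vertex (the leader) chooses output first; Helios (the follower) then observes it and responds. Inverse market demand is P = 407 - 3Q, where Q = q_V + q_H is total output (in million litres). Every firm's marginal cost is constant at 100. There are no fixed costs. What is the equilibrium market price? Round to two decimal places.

The follower Helios best-responds to any q_V: π_H = (407 - 3Q)q_H - 100q_H.
Follower FOC: 307 - 3q_V - 6q_H = 0, so q_H(q_V) = (307 - 3q_V)/6.
The leader anticipates this reaction. Substituting into P = 407 - 3Q gives P = 507/2 - (3/2)q_V, so π_V = (507/2 - (3/2)q_V)q_V - 100q_V.
Leader FOC: 307/2 - 3q_V = 0, so q_V = 307/6.
Then q_H = (307 - 3·(307/6))/6 = 307/12.
Total output Q = 307/4, so price P = 407 - 3·(307/4) = 707/4.

176.75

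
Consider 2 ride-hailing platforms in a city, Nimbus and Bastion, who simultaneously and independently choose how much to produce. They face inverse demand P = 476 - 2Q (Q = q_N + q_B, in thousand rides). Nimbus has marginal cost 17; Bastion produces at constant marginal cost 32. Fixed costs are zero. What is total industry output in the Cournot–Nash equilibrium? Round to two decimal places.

150.50

Nimbus's profit: π_N = (476 - 2Q)q_N - (17q_N). Setting ∂π_N/∂q_N = 0: 459 - 4q_N - 2(q_B) = 0.
Bastion's profit: π_B = (476 - 2Q)q_B - (32q_B). Setting ∂π_B/∂q_B = 0: 444 - 4q_B - 2(q_N) = 0.
Rearranging gives the reaction functions q_N = (459 - 2q_B)/4 and q_B = (444 - 2q_N)/4.
Solving the pair: q_N = 79, q_B = 143/2.
Total output Q = 79 + 143/2 = 301/2.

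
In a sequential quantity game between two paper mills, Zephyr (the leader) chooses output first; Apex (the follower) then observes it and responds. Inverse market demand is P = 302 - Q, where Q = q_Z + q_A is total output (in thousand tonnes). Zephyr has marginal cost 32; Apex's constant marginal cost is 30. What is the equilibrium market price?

Solve by backward induction. Given q_Z, the follower Apex maximises π_A = (302 - q_Z - q_A)q_A - 30q_A.
Setting the follower's marginal profit to zero, 272 - q_Z - 2q_A = 0, i.e. q_A = (272 - q_Z)/2.
The leader anticipates this reaction. Substituting into P = 302 - Q gives P = 166 - (1/2)q_Z, so π_Z = (166 - (1/2)q_Z)q_Z - 32q_Z.
Leader FOC: 134 - q_Z = 0, so q_Z = 134.
Then q_A = (272 - 134)/2 = 69.
Total output Q = 203, so price P = 302 - 203 = 99.

99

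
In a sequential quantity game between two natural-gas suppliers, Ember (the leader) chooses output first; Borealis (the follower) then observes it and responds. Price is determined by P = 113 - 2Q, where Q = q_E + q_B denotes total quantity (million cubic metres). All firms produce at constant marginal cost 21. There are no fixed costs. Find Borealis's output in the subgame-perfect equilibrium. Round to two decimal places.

The follower Borealis best-responds to any q_E: π_B = (113 - 2Q)q_B - 21q_B.
Setting the follower's marginal profit to zero, 92 - 2q_E - 4q_B = 0, i.e. q_B = (92 - 2q_E)/4.
Ember substitutes q_B(q_E) into its own profit: π_E = q_E(113 - 2q_E - (92 - 2q_E)/2) - 21q_E = (67 - q_E)q_E - 21q_E.
The leader's first-order condition 46 - 2q_E = 0 yields q_E = 23.
Then q_B = (92 - 2·23)/4 = 23/2.

11.50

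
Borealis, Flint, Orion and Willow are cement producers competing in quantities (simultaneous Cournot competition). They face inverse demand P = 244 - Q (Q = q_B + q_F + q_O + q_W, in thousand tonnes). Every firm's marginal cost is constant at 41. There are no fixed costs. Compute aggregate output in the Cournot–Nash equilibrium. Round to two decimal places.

A representative firm's profit is π_i = q_i(244 - Q) - 41q_i.
Setting ∂π_i/∂q_i = 0 with rivals' quantities fixed: 203 - 2q_i - Σ_{j≠i} q_j = 0.
By symmetry each firm produces the same amount; substituting Σ_{j≠i} q_j = 3q_i yields q_i = 203/5.
Total output Q = 203/5 + 203/5 + 203/5 + 203/5 = 812/5.

162.40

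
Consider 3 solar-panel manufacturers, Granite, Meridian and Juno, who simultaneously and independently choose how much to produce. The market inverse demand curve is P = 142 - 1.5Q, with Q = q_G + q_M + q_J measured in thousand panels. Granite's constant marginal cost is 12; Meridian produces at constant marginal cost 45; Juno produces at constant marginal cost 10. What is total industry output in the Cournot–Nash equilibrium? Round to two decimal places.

59.83

Granite's profit: π_G = (142 - 1.5Q)q_G - (12q_G). Setting ∂π_G/∂q_G = 0: 130 - 3q_G - (3/2)(q_M + q_J) = 0.
Meridian's first-order condition: 97 - 3q_M - (3/2)(q_G + q_J) = 0.
Juno's first-order condition: 132 - 3q_J - (3/2)(q_G + q_M) = 0.
Summing all 3 equations gives 359 − 6Q = 0, hence Q = 359/6.
Back-substituting: q_G = (130 − 359/4)/(3/2) = 161/6, q_M = (97 − 359/4)/(3/2) = 29/6, q_J = (132 − 359/4)/(3/2) = 169/6.
Total output Q = 161/6 + 29/6 + 169/6 = 359/6.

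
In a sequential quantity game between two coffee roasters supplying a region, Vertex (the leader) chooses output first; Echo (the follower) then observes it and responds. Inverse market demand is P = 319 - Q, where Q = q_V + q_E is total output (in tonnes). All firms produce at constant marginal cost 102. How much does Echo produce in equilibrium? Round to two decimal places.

The follower Echo best-responds to any q_V: π_E = (319 - Q)q_E - 102q_E.
Follower FOC: 217 - q_V - 2q_E = 0, so q_E(q_V) = (217 - q_V)/2.
Vertex substitutes q_E(q_V) into its own profit: π_V = q_V(319 - q_V - (217 - q_V)/2) - 102q_V = (421/2 - (1/2)q_V)q_V - 102q_V.
The leader's first-order condition 217/2 - q_V = 0 yields q_V = 217/2.
Then q_E = (217 - 217/2)/2 = 217/4.

54.25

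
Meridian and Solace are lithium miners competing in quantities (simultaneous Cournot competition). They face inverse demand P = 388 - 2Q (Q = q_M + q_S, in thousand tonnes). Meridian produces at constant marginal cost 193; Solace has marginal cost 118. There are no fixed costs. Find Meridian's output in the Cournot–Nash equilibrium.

20

Meridian's profit: π_M = (388 - 2Q)q_M - (193q_M). Setting ∂π_M/∂q_M = 0: 195 - 4q_M - 2(q_S) = 0.
Solace's first-order condition: 270 - 4q_S - 2(q_M) = 0.
So q_M = (195 - 2q_S)/4 and q_S = (270 - 2q_M)/4.
Solving the pair: q_M = 20, q_S = 115/2.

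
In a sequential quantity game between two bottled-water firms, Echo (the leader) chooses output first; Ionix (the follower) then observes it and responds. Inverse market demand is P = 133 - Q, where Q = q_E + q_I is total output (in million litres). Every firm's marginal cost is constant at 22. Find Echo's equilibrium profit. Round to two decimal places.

1540.13

The follower Ionix best-responds to any q_E: π_I = (133 - Q)q_I - 22q_I.
Setting the follower's marginal profit to zero, 111 - q_E - 2q_I = 0, i.e. q_I = (111 - q_E)/2.
The leader anticipates this reaction. Substituting into P = 133 - Q gives P = 155/2 - (1/2)q_E, so π_E = (155/2 - (1/2)q_E)q_E - 22q_E.
The leader's first-order condition 111/2 - q_E = 0 yields q_E = 111/2.
Then q_I = (111 - 111/2)/2 = 111/4.
Price P = 133 - 333/4 = 199/4.
Echo's profit: (199/4 - 22)·(111/2) = 1540.1250.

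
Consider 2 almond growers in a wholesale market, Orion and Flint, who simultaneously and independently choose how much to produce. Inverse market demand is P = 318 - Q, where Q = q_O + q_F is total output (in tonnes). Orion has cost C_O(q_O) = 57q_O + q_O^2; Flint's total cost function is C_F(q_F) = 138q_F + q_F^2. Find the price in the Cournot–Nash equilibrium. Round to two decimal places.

229.80

Orion's profit: π_O = (318 - Q)q_O - (57q_O + q_O²). Setting ∂π_O/∂q_O = 0: 261 - 4q_O - (q_F) = 0.
Flint's profit: π_F = (318 - Q)q_F - (138q_F + q_F²). Setting ∂π_F/∂q_F = 0: 180 - 4q_F - (q_O) = 0.
Best responses: q_O = (261 - q_F)/4, q_F = (180 - q_O)/4.
Substituting one into the other gives q_O = 288/5 and q_F = 153/5.
Total output Q = 441/5, so price P = 318 - 441/5 = 1149/5.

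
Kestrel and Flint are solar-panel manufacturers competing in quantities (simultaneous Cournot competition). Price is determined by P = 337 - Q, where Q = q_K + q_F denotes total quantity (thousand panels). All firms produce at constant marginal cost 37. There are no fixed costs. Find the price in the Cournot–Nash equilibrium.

137

A representative firm's profit is π_i = q_i(337 - Q) - 37q_i.
Setting ∂π_i/∂q_i = 0 with rivals' quantities fixed: 300 - 2q_i - q_j = 0.
By symmetry each firm produces the same amount; substituting q_j = q_i yields q_i = 300/3 = 100.
Total output Q = 200, so price P = 337 - 200 = 137.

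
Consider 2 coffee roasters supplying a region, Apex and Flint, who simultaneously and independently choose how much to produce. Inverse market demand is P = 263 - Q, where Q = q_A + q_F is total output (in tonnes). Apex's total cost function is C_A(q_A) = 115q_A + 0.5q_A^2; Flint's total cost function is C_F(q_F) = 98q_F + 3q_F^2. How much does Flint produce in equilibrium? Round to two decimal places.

15.09

Apex's profit: π_A = (263 - Q)q_A - (115q_A + (1/2)q_A²). Setting ∂π_A/∂q_A = 0: 148 - 3q_A - (q_F) = 0.
Flint's first-order condition: 165 - 8q_F - (q_A) = 0.
Best responses: q_A = (148 - q_F)/3, q_F = (165 - q_A)/8.
Solving the pair: q_A = 1019/23, q_F = 347/23.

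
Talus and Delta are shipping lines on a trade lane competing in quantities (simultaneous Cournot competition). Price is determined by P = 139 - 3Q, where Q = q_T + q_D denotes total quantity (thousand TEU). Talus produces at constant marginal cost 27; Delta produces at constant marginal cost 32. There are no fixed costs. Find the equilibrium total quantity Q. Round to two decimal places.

Talus's profit: π_T = (139 - 3Q)q_T - (27q_T). Setting ∂π_T/∂q_T = 0: 112 - 6q_T - 3(q_D) = 0.
Delta's first-order condition: 107 - 6q_D - 3(q_T) = 0.
So q_T = (112 - 3q_D)/6 and q_D = (107 - 3q_T)/6.
Substituting one into the other gives q_T = 13 and q_D = 34/3.
Total output Q = 13 + 34/3 = 73/3.

24.33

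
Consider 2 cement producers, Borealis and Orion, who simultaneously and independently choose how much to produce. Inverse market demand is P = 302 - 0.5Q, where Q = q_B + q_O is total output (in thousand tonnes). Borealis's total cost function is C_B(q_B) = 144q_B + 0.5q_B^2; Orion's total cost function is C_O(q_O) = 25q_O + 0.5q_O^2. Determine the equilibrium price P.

215

Borealis's profit: π_B = (302 - 0.5Q)q_B - (144q_B + (1/2)q_B²). Setting ∂π_B/∂q_B = 0: 158 - 2q_B - (1/2)(q_O) = 0.
Orion's first-order condition: 277 - 2q_O - (1/2)(q_B) = 0.
Best responses: q_B = (158 - (1/2)q_O)/2, q_O = (277 - (1/2)q_B)/2.
Solving the pair: q_B = 142/3, q_O = 380/3.
Total output Q = 174, so price P = 302 - (1/2)·174 = 215.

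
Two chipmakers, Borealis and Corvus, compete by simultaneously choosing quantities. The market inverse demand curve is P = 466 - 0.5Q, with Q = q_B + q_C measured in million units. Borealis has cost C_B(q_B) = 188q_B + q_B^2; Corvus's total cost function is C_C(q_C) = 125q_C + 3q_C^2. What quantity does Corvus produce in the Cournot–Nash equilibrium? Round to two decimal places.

Borealis's profit: π_B = (466 - 0.5Q)q_B - (188q_B + q_B²). Setting ∂π_B/∂q_B = 0: 278 - 3q_B - (1/2)(q_C) = 0.
Corvus's profit: π_C = (466 - 0.5Q)q_C - (125q_C + 3q_C²). Setting ∂π_C/∂q_C = 0: 341 - 7q_C - (1/2)(q_B) = 0.
So q_B = (278 - (1/2)q_C)/3 and q_C = (341 - (1/2)q_B)/7.
Solving the pair: q_B = 85.5663, q_C = 42.6024.

42.60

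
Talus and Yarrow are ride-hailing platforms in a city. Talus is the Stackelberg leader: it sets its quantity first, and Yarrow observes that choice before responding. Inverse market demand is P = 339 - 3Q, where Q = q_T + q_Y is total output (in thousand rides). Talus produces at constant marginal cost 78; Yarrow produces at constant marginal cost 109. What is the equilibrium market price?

Solve by backward induction. Given q_T, the follower Yarrow maximises π_Y = (339 - 3q_T - 3q_Y)q_Y - 109q_Y.
Follower FOC: 230 - 3q_T - 6q_Y = 0, so q_Y(q_T) = (230 - 3q_T)/6.
The leader anticipates this reaction. Substituting into P = 339 - 3Q gives P = 224 - (3/2)q_T, so π_T = (224 - (3/2)q_T)q_T - 78q_T.
Maximising: ∂π_T/∂q_T = 146 - 3q_T = 0, giving q_T = 146/3.
Then q_Y = (230 - 3·(146/3))/6 = 14.
Total output Q = 188/3, so price P = 339 - 3·(188/3) = 151.

151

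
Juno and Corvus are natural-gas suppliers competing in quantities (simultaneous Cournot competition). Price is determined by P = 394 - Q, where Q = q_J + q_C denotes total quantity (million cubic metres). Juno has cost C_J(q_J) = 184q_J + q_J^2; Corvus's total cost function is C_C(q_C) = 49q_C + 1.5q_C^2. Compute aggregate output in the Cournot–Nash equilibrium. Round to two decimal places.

Juno's profit: π_J = (394 - Q)q_J - (184q_J + q_J²). Setting ∂π_J/∂q_J = 0: 210 - 4q_J - (q_C) = 0.
Corvus's profit: π_C = (394 - Q)q_C - (49q_C + (3/2)q_C²). Setting ∂π_C/∂q_C = 0: 345 - 5q_C - (q_J) = 0.
Rearranging gives the reaction functions q_J = (210 - q_C)/4 and q_C = (345 - q_J)/5.
Solving the pair: q_J = 705/19, q_C = 1170/19.
Total output Q = 705/19 + 1170/19 = 1875/19.

98.68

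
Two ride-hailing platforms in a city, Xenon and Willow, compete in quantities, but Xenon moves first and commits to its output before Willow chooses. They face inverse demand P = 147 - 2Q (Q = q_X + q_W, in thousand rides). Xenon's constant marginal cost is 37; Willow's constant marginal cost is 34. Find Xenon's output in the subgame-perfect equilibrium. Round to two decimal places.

Solve by backward induction. Given q_X, the follower Willow maximises π_W = (147 - 2q_X - 2q_W)q_W - 34q_W.
Setting the follower's marginal profit to zero, 113 - 2q_X - 4q_W = 0, i.e. q_W = (113 - 2q_X)/4.
Xenon substitutes q_W(q_X) into its own profit: π_X = q_X(147 - 2q_X - (113 - 2q_X)/2) - 37q_X = (181/2 - q_X)q_X - 37q_X.
Maximising: ∂π_X/∂q_X = 107/2 - 2q_X = 0, giving q_X = 107/4.
Then q_W = (113 - 2·(107/4))/4 = 119/8.

26.75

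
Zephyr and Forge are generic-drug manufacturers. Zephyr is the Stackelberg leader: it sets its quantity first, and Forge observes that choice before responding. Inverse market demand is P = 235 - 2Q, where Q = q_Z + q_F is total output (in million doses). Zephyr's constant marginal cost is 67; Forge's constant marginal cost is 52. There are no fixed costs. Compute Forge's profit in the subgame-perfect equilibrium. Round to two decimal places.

1417.78

The follower Forge best-responds to any q_Z: π_F = (235 - 2Q)q_F - 52q_F.
Follower FOC: 183 - 2q_Z - 4q_F = 0, so q_F(q_Z) = (183 - 2q_Z)/4.
Zephyr substitutes q_F(q_Z) into its own profit: π_Z = q_Z(235 - 2q_Z - (183 - 2q_Z)/2) - 67q_Z = (287/2 - q_Z)q_Z - 67q_Z.
Maximising: ∂π_Z/∂q_Z = 153/2 - 2q_Z = 0, giving q_Z = 153/4.
Then q_F = (183 - 2·(153/4))/4 = 213/8.
Price P = 235 - 2·(519/8) = 421/4.
Forge's profit: (421/4 - 52)·(213/8) = 1417.7813.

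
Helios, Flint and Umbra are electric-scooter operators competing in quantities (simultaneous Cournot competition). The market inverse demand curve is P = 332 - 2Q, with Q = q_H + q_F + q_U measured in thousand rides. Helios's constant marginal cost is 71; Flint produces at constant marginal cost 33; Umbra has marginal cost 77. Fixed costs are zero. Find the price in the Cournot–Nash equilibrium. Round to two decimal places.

128.25

Helios's profit: π_H = (332 - 2Q)q_H - (71q_H). Setting ∂π_H/∂q_H = 0: 261 - 4q_H - 2(q_F + q_U) = 0.
Flint's first-order condition: 299 - 4q_F - 2(q_H + q_U) = 0.
Umbra's profit: π_U = (332 - 2Q)q_U - (77q_U). Setting ∂π_U/∂q_U = 0: 255 - 4q_U - 2(q_H + q_F) = 0.
Adding the 3 first-order conditions: 815 − 8Q = 0, so Q = 815/8.
Back-substituting: q_H = (261 − 815/4)/2 = 229/8, q_F = (299 − 815/4)/2 = 381/8, q_U = (255 − 815/4)/2 = 205/8.
Total output Q = 815/8, so price P = 332 - 2·(815/8) = 513/4.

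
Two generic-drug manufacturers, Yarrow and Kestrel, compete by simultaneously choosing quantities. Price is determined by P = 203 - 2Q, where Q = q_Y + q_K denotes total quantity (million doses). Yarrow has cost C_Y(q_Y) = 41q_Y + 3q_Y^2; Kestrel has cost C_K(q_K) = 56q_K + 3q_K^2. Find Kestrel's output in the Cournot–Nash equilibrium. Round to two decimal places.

Yarrow's profit: π_Y = (203 - 2Q)q_Y - (41q_Y + 3q_Y²). Setting ∂π_Y/∂q_Y = 0: 162 - 10q_Y - 2(q_K) = 0.
Kestrel's first-order condition: 147 - 10q_K - 2(q_Y) = 0.
Best responses: q_Y = (162 - 2q_K)/10, q_K = (147 - 2q_Y)/10.
Solving the pair: q_Y = 221/16, q_K = 191/16.

11.94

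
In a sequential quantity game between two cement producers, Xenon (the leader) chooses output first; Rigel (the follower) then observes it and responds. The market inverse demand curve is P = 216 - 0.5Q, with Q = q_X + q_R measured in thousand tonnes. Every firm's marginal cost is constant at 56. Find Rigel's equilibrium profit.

3200

The follower Rigel best-responds to any q_X: π_R = (216 - 0.5Q)q_R - 56q_R.
∂π_R/∂q_R = 160 - (1/2)q_X - q_R = 0 gives the reaction function q_R = (160 - (1/2)q_X).
The leader anticipates this reaction. Substituting into P = 216 - 0.5Q gives P = 136 - (1/4)q_X, so π_X = (136 - (1/4)q_X)q_X - 56q_X.
The leader's first-order condition 80 - (1/2)q_X = 0 yields q_X = 160.
Then q_R = (160 - (1/2)·160) = 80.
Price P = 216 - (1/2)·240 = 96.
Rigel's profit: (96 - 56)·80 = 3200.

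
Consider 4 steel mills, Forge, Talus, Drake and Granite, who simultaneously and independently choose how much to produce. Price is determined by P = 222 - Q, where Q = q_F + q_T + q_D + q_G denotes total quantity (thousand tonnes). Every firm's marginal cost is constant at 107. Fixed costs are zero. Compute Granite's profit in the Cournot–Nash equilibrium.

529

A representative firm's profit is π_i = q_i(222 - Q) - 107q_i.
First-order condition (treating rivals' output as given): 115 - 2q_i - Σ_{j≠i} q_j = 0.
By symmetry each firm produces the same amount; substituting Σ_{j≠i} q_j = 3q_i yields q_i = 115/5 = 23.
Price P = 222 - 92 = 130.
Granite's profit: (130 - 107)·23 = 529.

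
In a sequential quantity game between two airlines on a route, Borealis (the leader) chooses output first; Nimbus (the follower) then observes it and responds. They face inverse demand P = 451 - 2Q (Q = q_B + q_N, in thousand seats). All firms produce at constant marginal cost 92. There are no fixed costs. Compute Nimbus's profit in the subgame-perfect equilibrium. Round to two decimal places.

Solve by backward induction. Given q_B, the follower Nimbus maximises π_N = (451 - 2q_B - 2q_N)q_N - 92q_N.
Setting the follower's marginal profit to zero, 359 - 2q_B - 4q_N = 0, i.e. q_N = (359 - 2q_B)/4.
The leader anticipates this reaction. Substituting into P = 451 - 2Q gives P = 543/2 - q_B, so π_B = (543/2 - q_B)q_B - 92q_B.
Maximising: ∂π_B/∂q_B = 359/2 - 2q_B = 0, giving q_B = 359/4.
Then q_N = (359 - 2·(359/4))/4 = 359/8.
Price P = 451 - 2·(1077/8) = 727/4.
Nimbus's profit: (727/4 - 92)·(359/8) = 4027.5313.

4027.53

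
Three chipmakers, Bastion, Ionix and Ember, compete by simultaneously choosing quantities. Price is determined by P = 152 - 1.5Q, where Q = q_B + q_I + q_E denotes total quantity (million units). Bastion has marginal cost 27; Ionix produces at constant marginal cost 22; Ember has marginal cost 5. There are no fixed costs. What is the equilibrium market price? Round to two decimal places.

Bastion's profit: π_B = (152 - 1.5Q)q_B - (27q_B). Setting ∂π_B/∂q_B = 0: 125 - 3q_B - (3/2)(q_I + q_E) = 0.
Ionix's profit: π_I = (152 - 1.5Q)q_I - (22q_I). Setting ∂π_I/∂q_I = 0: 130 - 3q_I - (3/2)(q_B + q_E) = 0.
Ember's profit: π_E = (152 - 1.5Q)q_E - (5q_E). Setting ∂π_E/∂q_E = 0: 147 - 3q_E - (3/2)(q_B + q_I) = 0.
Summing all 3 equations gives 402 − 6Q = 0, hence Q = 67.
Back-substituting: q_B = (125 − 201/2)/(3/2) = 49/3, q_I = (130 − 201/2)/(3/2) = 59/3, q_E = (147 − 201/2)/(3/2) = 31.
Total output Q = 67, so price P = 152 - (3/2)·67 = 103/2.

51.50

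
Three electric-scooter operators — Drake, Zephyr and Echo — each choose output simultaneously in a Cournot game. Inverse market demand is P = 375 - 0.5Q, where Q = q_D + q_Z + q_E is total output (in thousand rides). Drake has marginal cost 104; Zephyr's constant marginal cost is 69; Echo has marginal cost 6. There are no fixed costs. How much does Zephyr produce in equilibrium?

139

Drake's profit: π_D = (375 - 0.5Q)q_D - (104q_D). Setting ∂π_D/∂q_D = 0: 271 - q_D - (1/2)(q_Z + q_E) = 0.
Zephyr's first-order condition: 306 - q_Z - (1/2)(q_D + q_E) = 0.
Echo's first-order condition: 369 - q_E - (1/2)(q_D + q_Z) = 0.
Adding the 3 conditions: 946 − Q − Q = 0, i.e. Q = 473.
Back-substituting: q_D = (271 − 473/2)/(1/2) = 69, q_Z = (306 − 473/2)/(1/2) = 139, q_E = (369 − 473/2)/(1/2) = 265.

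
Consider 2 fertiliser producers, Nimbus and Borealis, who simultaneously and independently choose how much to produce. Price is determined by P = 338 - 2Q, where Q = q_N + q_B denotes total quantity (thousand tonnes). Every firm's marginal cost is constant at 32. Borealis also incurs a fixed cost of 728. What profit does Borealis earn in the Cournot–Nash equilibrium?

A representative firm's profit is π_i = q_i(338 - 2Q) - 32q_i.
First-order condition (treating rivals' output as given): 306 - 4q_i - 2q_j = 0.
With identical firms every q_j equals q_i, so q_j = q_i and 306 = 6q_i, giving q_i = 51.
Price P = 338 - 2·102 = 134.
Borealis's profit: (134 - 32)·51 - 728 = 4474.

4474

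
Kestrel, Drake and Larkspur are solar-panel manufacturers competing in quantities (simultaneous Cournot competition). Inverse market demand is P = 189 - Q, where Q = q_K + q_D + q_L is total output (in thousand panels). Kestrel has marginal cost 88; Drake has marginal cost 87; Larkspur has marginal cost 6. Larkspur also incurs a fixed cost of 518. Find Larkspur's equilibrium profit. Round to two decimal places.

Kestrel's profit: π_K = (189 - Q)q_K - (88q_K). Setting ∂π_K/∂q_K = 0: 101 - 2q_K - (q_D + q_L) = 0.
Drake's profit: π_D = (189 - Q)q_D - (87q_D). Setting ∂π_D/∂q_D = 0: 102 - 2q_D - (q_K + q_L) = 0.
Larkspur's first-order condition: 183 - 2q_L - (q_K + q_D) = 0.
Adding the 3 conditions: 386 − 2Q − 2Q = 0, i.e. Q = 193/2.
Back-substituting: q_K = (101 − 193/2) = 9/2, q_D = (102 − 193/2) = 11/2, q_L = (183 − 193/2) = 173/2.
Price P = 189 - 193/2 = 185/2.
Larkspur's profit: (185/2 - 6)·(173/2) - 518 = 6964.2500.

6964.25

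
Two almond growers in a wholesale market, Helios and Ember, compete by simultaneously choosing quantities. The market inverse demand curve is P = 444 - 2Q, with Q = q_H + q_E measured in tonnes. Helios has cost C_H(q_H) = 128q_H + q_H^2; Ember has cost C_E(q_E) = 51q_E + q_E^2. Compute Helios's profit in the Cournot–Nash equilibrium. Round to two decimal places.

3609.67

Helios's profit: π_H = (444 - 2Q)q_H - (128q_H + q_H²). Setting ∂π_H/∂q_H = 0: 316 - 6q_H - 2(q_E) = 0.
Ember's first-order condition: 393 - 6q_E - 2(q_H) = 0.
Best responses: q_H = (316 - 2q_E)/6, q_E = (393 - 2q_H)/6.
Substituting one into the other gives q_H = 555/16 and q_E = 863/16.
Price P = 444 - 2·(709/8) = 1067/4.
Helios's profit: (1067/4)·(555/16) - 128·(555/16) - (555/16)² = 3609.6680.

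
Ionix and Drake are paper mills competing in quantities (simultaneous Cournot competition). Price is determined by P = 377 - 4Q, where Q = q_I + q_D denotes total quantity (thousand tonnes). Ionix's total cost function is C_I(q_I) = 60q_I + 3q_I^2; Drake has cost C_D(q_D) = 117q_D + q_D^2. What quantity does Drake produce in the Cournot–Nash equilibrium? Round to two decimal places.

Ionix's profit: π_I = (377 - 4Q)q_I - (60q_I + 3q_I²). Setting ∂π_I/∂q_I = 0: 317 - 14q_I - 4(q_D) = 0.
Drake's profit: π_D = (377 - 4Q)q_D - (117q_D + q_D²). Setting ∂π_D/∂q_D = 0: 260 - 10q_D - 4(q_I) = 0.
So q_I = (317 - 4q_D)/14 and q_D = (260 - 4q_I)/10.
Substituting one into the other gives q_I = 1065/62 and q_D = 593/31.

19.13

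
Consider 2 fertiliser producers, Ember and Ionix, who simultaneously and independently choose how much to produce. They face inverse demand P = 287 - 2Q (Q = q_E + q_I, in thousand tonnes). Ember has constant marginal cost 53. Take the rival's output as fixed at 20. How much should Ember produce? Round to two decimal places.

With the rival's output fixed at 20, Ember's profit is π_E = (287 - 2·20 - 2q_E)q_E - (53q_E) = (247 - 2q_E)q_E - (53q_E).
∂π_E/∂q_E = 194 - 4q_E = 0, so q_E = 97/2.

48.50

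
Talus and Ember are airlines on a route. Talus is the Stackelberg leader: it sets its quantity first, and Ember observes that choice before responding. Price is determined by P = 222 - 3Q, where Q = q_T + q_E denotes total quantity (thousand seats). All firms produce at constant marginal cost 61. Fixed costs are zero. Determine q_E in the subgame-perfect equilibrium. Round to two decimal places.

13.42

Solve by backward induction. Given q_T, the follower Ember maximises π_E = (222 - 3q_T - 3q_E)q_E - 61q_E.
Setting the follower's marginal profit to zero, 161 - 3q_T - 6q_E = 0, i.e. q_E = (161 - 3q_T)/6.
Talus substitutes q_E(q_T) into its own profit: π_T = q_T(222 - 3q_T - (161 - 3q_T)/2) - 61q_T = (283/2 - (3/2)q_T)q_T - 61q_T.
The leader's first-order condition 161/2 - 3q_T = 0 yields q_T = 161/6.
Then q_E = (161 - 3·(161/6))/6 = 161/12.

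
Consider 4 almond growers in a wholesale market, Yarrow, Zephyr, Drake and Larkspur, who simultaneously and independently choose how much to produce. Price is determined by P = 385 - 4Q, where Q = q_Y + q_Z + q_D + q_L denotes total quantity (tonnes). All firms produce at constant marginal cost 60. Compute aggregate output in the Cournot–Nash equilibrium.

65

Each firm earns π_i = (385 - 4Q)q_i - 60q_i.
First-order condition (treating rivals' output as given): 325 - 8q_i - 4·Σ_{j≠i} q_j = 0.
By symmetry each firm produces the same amount; substituting Σ_{j≠i} q_j = 3q_i yields q_i = 325/20 = 65/4.
Total output Q = 65/4 + 65/4 + 65/4 + 65/4 = 65.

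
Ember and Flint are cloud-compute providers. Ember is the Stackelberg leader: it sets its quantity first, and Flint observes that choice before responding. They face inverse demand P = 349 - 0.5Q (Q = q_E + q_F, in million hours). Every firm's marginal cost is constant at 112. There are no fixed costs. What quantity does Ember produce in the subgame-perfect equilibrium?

237

The follower Flint best-responds to any q_E: π_F = (349 - 0.5Q)q_F - 112q_F.
∂π_F/∂q_F = 237 - (1/2)q_E - q_F = 0 gives the reaction function q_F = (237 - (1/2)q_E).
Ember substitutes q_F(q_E) into its own profit: π_E = q_E(349 - (1/2)q_E - (237 - (1/2)q_E)/2) - 112q_E = (461/2 - (1/4)q_E)q_E - 112q_E.
The leader's first-order condition 237/2 - (1/2)q_E = 0 yields q_E = 237.
Then q_F = (237 - (1/2)·237) = 237/2.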